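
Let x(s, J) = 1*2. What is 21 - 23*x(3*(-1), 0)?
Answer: -25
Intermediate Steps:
x(s, J) = 2
21 - 23*x(3*(-1), 0) = 21 - 23*2 = 21 - 46 = -25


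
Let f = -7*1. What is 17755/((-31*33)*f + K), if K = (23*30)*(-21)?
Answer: -17755/7329 ≈ -2.4226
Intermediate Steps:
f = -7
K = -14490 (K = 690*(-21) = -14490)
17755/((-31*33)*f + K) = 17755/(-31*33*(-7) - 14490) = 17755/(-1023*(-7) - 14490) = 17755/(7161 - 14490) = 17755/(-7329) = 17755*(-1/7329) = -17755/7329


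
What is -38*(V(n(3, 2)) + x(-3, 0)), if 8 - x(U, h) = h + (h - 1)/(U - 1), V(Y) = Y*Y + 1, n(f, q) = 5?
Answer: -2565/2 ≈ -1282.5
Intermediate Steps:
V(Y) = 1 + Y² (V(Y) = Y² + 1 = 1 + Y²)
x(U, h) = 8 - h - (-1 + h)/(-1 + U) (x(U, h) = 8 - (h + (h - 1)/(U - 1)) = 8 - (h + (-1 + h)/(-1 + U)) = 8 + (-h - (-1 + h)/(-1 + U)) = 8 - h - (-1 + h)/(-1 + U))
-38*(V(n(3, 2)) + x(-3, 0)) = -38*((1 + 5²) + (-7 + 8*(-3) - 1*(-3)*0)/(-1 - 3)) = -38*((1 + 25) + (-7 - 24 + 0)/(-4)) = -38*(26 - ¼*(-31)) = -38*(26 + 31/4) = -38*135/4 = -2565/2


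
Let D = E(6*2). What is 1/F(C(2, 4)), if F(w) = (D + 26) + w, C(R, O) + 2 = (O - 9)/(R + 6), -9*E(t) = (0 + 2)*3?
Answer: 24/545 ≈ 0.044037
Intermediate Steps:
E(t) = -⅔ (E(t) = -(0 + 2)*3/9 = -2*3/9 = -⅑*6 = -⅔)
D = -⅔ ≈ -0.66667
C(R, O) = -2 + (-9 + O)/(6 + R) (C(R, O) = -2 + (O - 9)/(R + 6) = -2 + (-9 + O)/(6 + R))
F(w) = 76/3 + w (F(w) = (-⅔ + 26) + w = 76/3 + w)
1/F(C(2, 4)) = 1/(76/3 + (-21 + 4 - 2*2)/(6 + 2)) = 1/(76/3 + (-21 + 4 - 4)/8) = 1/(76/3 + (⅛)*(-21)) = 1/(76/3 - 21/8) = 1/(545/24) = 24/545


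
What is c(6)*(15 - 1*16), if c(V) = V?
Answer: -6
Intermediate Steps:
c(6)*(15 - 1*16) = 6*(15 - 1*16) = 6*(15 - 16) = 6*(-1) = -6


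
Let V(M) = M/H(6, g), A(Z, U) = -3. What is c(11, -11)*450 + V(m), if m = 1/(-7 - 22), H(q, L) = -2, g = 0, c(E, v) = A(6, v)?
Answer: -78299/58 ≈ -1350.0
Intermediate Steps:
c(E, v) = -3
m = -1/29 (m = 1/(-29) = -1/29 ≈ -0.034483)
V(M) = -M/2 (V(M) = M/(-2) = M*(-½) = -M/2)
c(11, -11)*450 + V(m) = -3*450 - ½*(-1/29) = -1350 + 1/58 = -78299/58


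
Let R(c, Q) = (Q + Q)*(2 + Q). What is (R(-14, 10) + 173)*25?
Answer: 10325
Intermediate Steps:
R(c, Q) = 2*Q*(2 + Q) (R(c, Q) = (2*Q)*(2 + Q) = 2*Q*(2 + Q))
(R(-14, 10) + 173)*25 = (2*10*(2 + 10) + 173)*25 = (2*10*12 + 173)*25 = (240 + 173)*25 = 413*25 = 10325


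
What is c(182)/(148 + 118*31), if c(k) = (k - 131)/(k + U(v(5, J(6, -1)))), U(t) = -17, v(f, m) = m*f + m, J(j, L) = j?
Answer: 17/209330 ≈ 8.1211e-5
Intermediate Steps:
v(f, m) = m + f*m (v(f, m) = f*m + m = m + f*m)
c(k) = (-131 + k)/(-17 + k) (c(k) = (k - 131)/(k - 17) = (-131 + k)/(-17 + k))
c(182)/(148 + 118*31) = ((-131 + 182)/(-17 + 182))/(148 + 118*31) = (51/165)/(148 + 3658) = ((1/165)*51)/3806 = (17/55)*(1/3806) = 17/209330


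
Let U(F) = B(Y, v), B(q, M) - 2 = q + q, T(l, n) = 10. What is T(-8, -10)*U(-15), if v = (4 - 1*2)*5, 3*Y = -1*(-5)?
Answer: 160/3 ≈ 53.333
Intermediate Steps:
Y = 5/3 (Y = (-1*(-5))/3 = (⅓)*5 = 5/3 ≈ 1.6667)
v = 10 (v = (4 - 2)*5 = 2*5 = 10)
B(q, M) = 2 + 2*q (B(q, M) = 2 + (q + q) = 2 + 2*q)
U(F) = 16/3 (U(F) = 2 + 2*(5/3) = 2 + 10/3 = 16/3)
T(-8, -10)*U(-15) = 10*(16/3) = 160/3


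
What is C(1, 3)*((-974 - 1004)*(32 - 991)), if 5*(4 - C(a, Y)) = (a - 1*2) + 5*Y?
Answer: 11381412/5 ≈ 2.2763e+6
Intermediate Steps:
C(a, Y) = 22/5 - Y - a/5 (C(a, Y) = 4 - ((a - 1*2) + 5*Y)/5 = 4 - ((a - 2) + 5*Y)/5 = 4 - ((-2 + a) + 5*Y)/5 = 4 - (-2 + a + 5*Y)/5 = 4 + (⅖ - Y - a/5) = 22/5 - Y - a/5)
C(1, 3)*((-974 - 1004)*(32 - 991)) = (22/5 - 1*3 - ⅕*1)*((-974 - 1004)*(32 - 991)) = (22/5 - 3 - ⅕)*(-1978*(-959)) = (6/5)*1896902 = 11381412/5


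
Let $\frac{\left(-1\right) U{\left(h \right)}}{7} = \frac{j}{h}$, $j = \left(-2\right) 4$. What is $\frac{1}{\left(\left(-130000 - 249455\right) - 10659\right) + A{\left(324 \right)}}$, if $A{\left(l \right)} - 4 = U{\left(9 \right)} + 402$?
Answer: $- \frac{9}{3507316} \approx -2.5661 \cdot 10^{-6}$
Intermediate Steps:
$j = -8$
$U{\left(h \right)} = \frac{56}{h}$ ($U{\left(h \right)} = - 7 \left(- \frac{8}{h}\right) = \frac{56}{h}$)
$A{\left(l \right)} = \frac{3710}{9}$ ($A{\left(l \right)} = 4 + \left(\frac{56}{9} + 402\right) = 4 + \frac{3674}{9} = \frac{3710}{9}$)
$\frac{1}{\left(\left(-130000 - 249455\right) - 10659\right) + A{\left(324 \right)}} = \frac{1}{\left(\left(-130000 - 249455\right) - 10659\right) + \frac{3710}{9}} = \frac{1}{\left(-379455 - 10659\right) + \frac{3710}{9}} = \frac{1}{-390114 + \frac{3710}{9}} = \frac{1}{- \frac{3507316}{9}} = - \frac{9}{3507316}$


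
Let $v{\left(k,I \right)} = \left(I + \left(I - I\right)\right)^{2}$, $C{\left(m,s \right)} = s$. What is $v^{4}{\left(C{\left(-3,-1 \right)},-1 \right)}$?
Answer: $1$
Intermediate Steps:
$v{\left(k,I \right)} = I^{2}$ ($v{\left(k,I \right)} = \left(I + 0\right)^{2} = I^{2}$)
$v^{4}{\left(C{\left(-3,-1 \right)},-1 \right)} = \left(\left(-1\right)^{2}\right)^{4} = 1^{4} = 1$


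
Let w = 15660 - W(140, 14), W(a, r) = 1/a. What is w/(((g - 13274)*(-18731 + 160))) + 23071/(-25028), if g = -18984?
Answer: -483720925494687/524767485301640 ≈ -0.92178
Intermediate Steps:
w = 2192399/140 (w = 15660 - 1/140 = 2192399/140 ≈ 15660.)
w/(((g - 13274)*(-18731 + 160))) + 23071/(-25028) = 2192399/(140*(((-18984 - 13274)*(-18731 + 160)))) + 23071/(-25028) = 2192399/(140*((-32258*(-18571)))) + 23071*(-1/25028) = (2192399/140)/599063318 - 23071/25028 = (2192399/140)*(1/599063318) - 23071/25028 = 2192399/83868864520 - 23071/25028 = -483720925494687/524767485301640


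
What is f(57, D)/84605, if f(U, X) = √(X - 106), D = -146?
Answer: 6*I*√7/84605 ≈ 0.00018763*I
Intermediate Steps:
f(U, X) = √(-106 + X)
f(57, D)/84605 = √(-106 - 146)/84605 = √(-252)*(1/84605) = (6*I*√7)*(1/84605) = 6*I*√7/84605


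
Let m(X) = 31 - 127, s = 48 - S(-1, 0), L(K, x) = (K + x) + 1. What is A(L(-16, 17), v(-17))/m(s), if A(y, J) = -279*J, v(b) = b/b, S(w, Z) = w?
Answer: 93/32 ≈ 2.9063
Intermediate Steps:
L(K, x) = 1 + K + x
s = 49 (s = 48 - 1*(-1) = 48 + 1 = 49)
v(b) = 1
m(X) = -96
A(L(-16, 17), v(-17))/m(s) = -279*1/(-96) = -279*(-1/96) = 93/32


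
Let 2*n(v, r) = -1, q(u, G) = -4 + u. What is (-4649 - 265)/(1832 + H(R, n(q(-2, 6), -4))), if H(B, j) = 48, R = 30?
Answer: -2457/940 ≈ -2.6138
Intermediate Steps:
n(v, r) = -1/2 (n(v, r) = (1/2)*(-1) = -1/2)
(-4649 - 265)/(1832 + H(R, n(q(-2, 6), -4))) = (-4649 - 265)/(1832 + 48) = -4914/1880 = -4914*1/1880 = -2457/940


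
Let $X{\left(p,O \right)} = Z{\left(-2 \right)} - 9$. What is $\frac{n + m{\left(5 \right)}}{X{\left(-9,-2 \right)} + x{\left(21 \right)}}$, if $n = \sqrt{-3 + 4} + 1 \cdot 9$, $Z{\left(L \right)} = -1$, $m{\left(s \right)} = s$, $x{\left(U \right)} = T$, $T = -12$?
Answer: $- \frac{15}{22} \approx -0.68182$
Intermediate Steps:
$x{\left(U \right)} = -12$
$X{\left(p,O \right)} = -10$ ($X{\left(p,O \right)} = -1 - 9 = -10$)
$n = 10$ ($n = \sqrt{1} + 9 = 1 + 9 = 10$)
$\frac{n + m{\left(5 \right)}}{X{\left(-9,-2 \right)} + x{\left(21 \right)}} = \frac{10 + 5}{-10 - 12} = \frac{15}{-22} = 15 \left(- \frac{1}{22}\right) = - \frac{15}{22}$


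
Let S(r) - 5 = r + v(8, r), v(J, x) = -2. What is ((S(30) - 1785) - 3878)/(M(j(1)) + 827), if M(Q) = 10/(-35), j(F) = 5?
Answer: -39410/5787 ≈ -6.8101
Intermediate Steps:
S(r) = 3 + r (S(r) = 5 + (r - 2) = 5 + (-2 + r) = 3 + r)
M(Q) = -2/7 (M(Q) = 10*(-1/35) = -2/7)
((S(30) - 1785) - 3878)/(M(j(1)) + 827) = (((3 + 30) - 1785) - 3878)/(-2/7 + 827) = ((33 - 1785) - 3878)/(5787/7) = (-1752 - 3878)*(7/5787) = -5630*7/5787 = -39410/5787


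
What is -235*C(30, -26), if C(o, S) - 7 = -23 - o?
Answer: 10810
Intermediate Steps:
C(o, S) = -16 - o (C(o, S) = 7 + (-23 - o) = -16 - o)
-235*C(30, -26) = -235*(-16 - 1*30) = -235*(-16 - 30) = -235*(-46) = 10810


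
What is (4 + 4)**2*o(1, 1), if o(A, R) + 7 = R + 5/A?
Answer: -64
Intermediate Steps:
o(A, R) = -7 + R + 5/A (o(A, R) = -7 + (R + 5/A) = -7 + R + 5/A)
(4 + 4)**2*o(1, 1) = (4 + 4)**2*(-7 + 1 + 5/1) = 8**2*(-7 + 1 + 5*1) = 64*(-7 + 1 + 5) = 64*(-1) = -64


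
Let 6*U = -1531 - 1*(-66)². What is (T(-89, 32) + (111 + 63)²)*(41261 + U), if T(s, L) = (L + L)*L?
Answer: 3906015998/3 ≈ 1.3020e+9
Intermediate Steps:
T(s, L) = 2*L² (T(s, L) = (2*L)*L = 2*L²)
U = -5887/6 (U = (-1531 - 1*(-66)²)/6 = (-1531 - 1*4356)/6 = (-1531 - 4356)/6 = (⅙)*(-5887) = -5887/6 ≈ -981.17)
(T(-89, 32) + (111 + 63)²)*(41261 + U) = (2*32² + (111 + 63)²)*(41261 - 5887/6) = (2*1024 + 174²)*(241679/6) = (2048 + 30276)*(241679/6) = 32324*(241679/6) = 3906015998/3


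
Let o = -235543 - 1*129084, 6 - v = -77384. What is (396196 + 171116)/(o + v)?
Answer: -567312/287237 ≈ -1.9751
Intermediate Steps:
v = 77390 (v = 6 - 1*(-77384) = 6 + 77384 = 77390)
o = -364627 (o = -235543 - 129084 = -364627)
(396196 + 171116)/(o + v) = (396196 + 171116)/(-364627 + 77390) = 567312/(-287237) = 567312*(-1/287237) = -567312/287237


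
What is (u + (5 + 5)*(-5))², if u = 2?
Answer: 2304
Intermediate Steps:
(u + (5 + 5)*(-5))² = (2 + (5 + 5)*(-5))² = (2 + 10*(-5))² = (2 - 50)² = (-48)² = 2304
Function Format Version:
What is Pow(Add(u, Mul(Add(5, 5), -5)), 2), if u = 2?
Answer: 2304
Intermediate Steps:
Pow(Add(u, Mul(Add(5, 5), -5)), 2) = Pow(Add(2, Mul(Add(5, 5), -5)), 2) = Pow(Add(2, Mul(10, -5)), 2) = Pow(Add(2, -50), 2) = Pow(-48, 2) = 2304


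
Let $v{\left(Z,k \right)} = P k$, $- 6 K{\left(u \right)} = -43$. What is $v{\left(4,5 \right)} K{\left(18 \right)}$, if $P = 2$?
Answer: $\frac{215}{3} \approx 71.667$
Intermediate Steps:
$K{\left(u \right)} = \frac{43}{6}$ ($K{\left(u \right)} = \left(- \frac{1}{6}\right) \left(-43\right) = \frac{43}{6}$)
$v{\left(Z,k \right)} = 2 k$
$v{\left(4,5 \right)} K{\left(18 \right)} = 2 \cdot 5 \cdot \frac{43}{6} = 10 \cdot \frac{43}{6} = \frac{215}{3}$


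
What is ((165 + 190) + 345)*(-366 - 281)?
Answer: -452900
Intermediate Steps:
((165 + 190) + 345)*(-366 - 281) = (355 + 345)*(-647) = 700*(-647) = -452900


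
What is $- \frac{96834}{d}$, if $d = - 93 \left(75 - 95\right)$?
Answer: $- \frac{16139}{310} \approx -52.061$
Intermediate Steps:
$d = 1860$ ($d = \left(-93\right) \left(-20\right) = 1860$)
$- \frac{96834}{d} = - \frac{96834}{1860} = \left(-96834\right) \frac{1}{1860} = - \frac{16139}{310}$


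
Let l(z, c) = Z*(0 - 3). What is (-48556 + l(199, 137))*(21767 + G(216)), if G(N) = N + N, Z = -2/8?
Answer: -4311511979/4 ≈ -1.0779e+9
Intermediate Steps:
Z = -¼ (Z = -2*⅛ = -¼ ≈ -0.25000)
l(z, c) = ¾ (l(z, c) = -(0 - 3)/4 = -¼*(-3) = ¾)
G(N) = 2*N
(-48556 + l(199, 137))*(21767 + G(216)) = (-48556 + ¾)*(21767 + 2*216) = -194221*(21767 + 432)/4 = -194221/4*22199 = -4311511979/4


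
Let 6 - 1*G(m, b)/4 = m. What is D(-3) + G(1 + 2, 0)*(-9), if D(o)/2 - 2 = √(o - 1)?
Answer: -104 + 4*I ≈ -104.0 + 4.0*I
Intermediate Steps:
G(m, b) = 24 - 4*m
D(o) = 4 + 2*√(-1 + o) (D(o) = 4 + 2*√(o - 1) = 4 + 2*√(-1 + o))
D(-3) + G(1 + 2, 0)*(-9) = (4 + 2*√(-1 - 3)) + (24 - 4*(1 + 2))*(-9) = (4 + 2*√(-4)) + (24 - 4*3)*(-9) = (4 + 2*(2*I)) + (24 - 12)*(-9) = (4 + 4*I) + 12*(-9) = (4 + 4*I) - 108 = -104 + 4*I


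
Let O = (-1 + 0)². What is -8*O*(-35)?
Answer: 280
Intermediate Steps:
O = 1 (O = (-1)² = 1)
-8*O*(-35) = -8*1*(-35) = -8*(-35) = 280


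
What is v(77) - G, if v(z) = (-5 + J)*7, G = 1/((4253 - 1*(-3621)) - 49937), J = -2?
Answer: -2061086/42063 ≈ -49.000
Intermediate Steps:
G = -1/42063 (G = 1/((4253 + 3621) - 49937) = 1/(7874 - 49937) = 1/(-42063) = -1/42063 ≈ -2.3774e-5)
v(z) = -49 (v(z) = (-5 - 2)*7 = -7*7 = -49)
v(77) - G = -49 - 1*(-1/42063) = -49 + 1/42063 = -2061086/42063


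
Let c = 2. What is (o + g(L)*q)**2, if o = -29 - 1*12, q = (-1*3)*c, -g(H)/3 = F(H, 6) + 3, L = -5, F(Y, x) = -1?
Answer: 25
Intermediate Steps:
g(H) = -6 (g(H) = -3*(-1 + 3) = -3*2 = -6)
q = -6 (q = -1*3*2 = -3*2 = -6)
o = -41 (o = -29 - 12 = -41)
(o + g(L)*q)**2 = (-41 - 6*(-6))**2 = (-41 + 36)**2 = (-5)**2 = 25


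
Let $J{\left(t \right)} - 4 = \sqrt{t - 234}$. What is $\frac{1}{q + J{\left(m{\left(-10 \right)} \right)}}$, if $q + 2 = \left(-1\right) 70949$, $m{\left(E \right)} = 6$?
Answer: $- \frac{23649}{1677825679} - \frac{2 i \sqrt{57}}{5033477037} \approx -1.4095 \cdot 10^{-5} - 2.9998 \cdot 10^{-9} i$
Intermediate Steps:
$J{\left(t \right)} = 4 + \sqrt{-234 + t}$ ($J{\left(t \right)} = 4 + \sqrt{t - 234} = 4 + \sqrt{-234 + t}$)
$q = -70951$ ($q = -2 - 70949 = -70951$)
$\frac{1}{q + J{\left(m{\left(-10 \right)} \right)}} = \frac{1}{-70951 + \left(4 + \sqrt{-234 + 6}\right)} = \frac{1}{-70951 + \left(4 + \sqrt{-228}\right)} = \frac{1}{-70951 + \left(4 + 2 i \sqrt{57}\right)} = \frac{1}{-70947 + 2 i \sqrt{57}}$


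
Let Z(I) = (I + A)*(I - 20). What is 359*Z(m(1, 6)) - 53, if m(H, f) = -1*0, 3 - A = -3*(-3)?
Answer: 43027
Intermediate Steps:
A = -6 (A = 3 - (-3)*(-3) = 3 - 1*9 = 3 - 9 = -6)
m(H, f) = 0
Z(I) = (-20 + I)*(-6 + I) (Z(I) = (I - 6)*(I - 20) = (-6 + I)*(-20 + I) = (-20 + I)*(-6 + I))
359*Z(m(1, 6)) - 53 = 359*(120 + 0**2 - 26*0) - 53 = 359*(120 + 0 + 0) - 53 = 359*120 - 53 = 43080 - 53 = 43027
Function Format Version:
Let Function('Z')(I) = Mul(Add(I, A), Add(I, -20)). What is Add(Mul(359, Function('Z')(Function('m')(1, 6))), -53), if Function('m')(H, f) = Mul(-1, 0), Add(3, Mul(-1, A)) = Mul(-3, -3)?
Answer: 43027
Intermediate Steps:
A = -6 (A = Add(3, Mul(-1, Mul(-3, -3))) = Add(3, Mul(-1, 9)) = Add(3, -9) = -6)
Function('m')(H, f) = 0
Function('Z')(I) = Mul(Add(-20, I), Add(-6, I)) (Function('Z')(I) = Mul(Add(I, -6), Add(I, -20)) = Mul(Add(-6, I), Add(-20, I)) = Mul(Add(-20, I), Add(-6, I)))
Add(Mul(359, Function('Z')(Function('m')(1, 6))), -53) = Add(Mul(359, Add(120, Pow(0, 2), Mul(-26, 0))), -53) = Add(Mul(359, Add(120, 0, 0)), -53) = Add(Mul(359, 120), -53) = Add(43080, -53) = 43027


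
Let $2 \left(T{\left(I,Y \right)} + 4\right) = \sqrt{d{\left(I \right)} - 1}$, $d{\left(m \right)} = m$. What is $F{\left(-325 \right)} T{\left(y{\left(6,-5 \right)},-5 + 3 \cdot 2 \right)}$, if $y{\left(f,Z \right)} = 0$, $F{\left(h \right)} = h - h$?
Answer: $0$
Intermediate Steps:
$F{\left(h \right)} = 0$
$T{\left(I,Y \right)} = -4 + \frac{\sqrt{-1 + I}}{2}$ ($T{\left(I,Y \right)} = -4 + \frac{\sqrt{I - 1}}{2} = -4 + \frac{\sqrt{-1 + I}}{2}$)
$F{\left(-325 \right)} T{\left(y{\left(6,-5 \right)},-5 + 3 \cdot 2 \right)} = 0 \left(-4 + \frac{\sqrt{-1 + 0}}{2}\right) = 0 \left(-4 + \frac{\sqrt{-1}}{2}\right) = 0 \left(-4 + \frac{i}{2}\right) = 0$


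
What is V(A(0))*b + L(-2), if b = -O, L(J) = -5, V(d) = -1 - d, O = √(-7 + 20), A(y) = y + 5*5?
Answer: -5 + 26*√13 ≈ 88.744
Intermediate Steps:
A(y) = 25 + y (A(y) = y + 25 = 25 + y)
O = √13 ≈ 3.6056
b = -√13 ≈ -3.6056
V(A(0))*b + L(-2) = (-1 - (25 + 0))*(-√13) - 5 = (-1 - 1*25)*(-√13) - 5 = (-1 - 25)*(-√13) - 5 = -(-26)*√13 - 5 = 26*√13 - 5 = -5 + 26*√13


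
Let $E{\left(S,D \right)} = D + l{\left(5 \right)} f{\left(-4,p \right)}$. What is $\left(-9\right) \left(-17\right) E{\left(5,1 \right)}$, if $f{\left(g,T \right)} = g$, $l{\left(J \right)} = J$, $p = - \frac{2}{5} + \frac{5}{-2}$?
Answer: $-2907$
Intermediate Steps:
$p = - \frac{29}{10}$ ($p = \left(-2\right) \frac{1}{5} + 5 \left(- \frac{1}{2}\right) = - \frac{2}{5} - \frac{5}{2} = - \frac{29}{10} \approx -2.9$)
$E{\left(S,D \right)} = -20 + D$ ($E{\left(S,D \right)} = D + 5 \left(-4\right) = D - 20 = -20 + D$)
$\left(-9\right) \left(-17\right) E{\left(5,1 \right)} = \left(-9\right) \left(-17\right) \left(-20 + 1\right) = 153 \left(-19\right) = -2907$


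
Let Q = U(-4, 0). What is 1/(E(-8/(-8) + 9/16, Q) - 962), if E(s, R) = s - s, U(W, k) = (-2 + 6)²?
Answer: -1/962 ≈ -0.0010395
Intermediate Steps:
U(W, k) = 16 (U(W, k) = 4² = 16)
Q = 16
E(s, R) = 0
1/(E(-8/(-8) + 9/16, Q) - 962) = 1/(0 - 962) = 1/(-962) = -1/962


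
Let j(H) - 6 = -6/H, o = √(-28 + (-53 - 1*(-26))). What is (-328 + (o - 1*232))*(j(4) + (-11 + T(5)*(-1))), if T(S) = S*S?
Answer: 17640 - 63*I*√55/2 ≈ 17640.0 - 233.61*I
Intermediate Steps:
o = I*√55 (o = √(-28 + (-53 + 26)) = √(-28 - 27) = √(-55) = I*√55 ≈ 7.4162*I)
T(S) = S²
j(H) = 6 - 6/H
(-328 + (o - 1*232))*(j(4) + (-11 + T(5)*(-1))) = (-328 + (I*√55 - 1*232))*((6 - 6/4) + (-11 + 5²*(-1))) = (-328 + (I*√55 - 232))*((6 - 6*¼) + (-11 + 25*(-1))) = (-328 + (-232 + I*√55))*((6 - 3/2) + (-11 - 25)) = (-560 + I*√55)*(9/2 - 36) = (-560 + I*√55)*(-63/2) = 17640 - 63*I*√55/2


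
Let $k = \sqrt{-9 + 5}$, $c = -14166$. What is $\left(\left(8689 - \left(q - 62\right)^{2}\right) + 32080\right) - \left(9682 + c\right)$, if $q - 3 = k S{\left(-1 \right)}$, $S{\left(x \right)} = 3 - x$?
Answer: $41836 + 944 i \approx 41836.0 + 944.0 i$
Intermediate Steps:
$k = 2 i$ ($k = \sqrt{-4} = 2 i \approx 2.0 i$)
$q = 3 + 8 i$ ($q = 3 + 2 i \left(3 - -1\right) = 3 + 2 i \left(3 + 1\right) = 3 + 2 i 4 = 3 + 8 i \approx 3.0 + 8.0 i$)
$\left(\left(8689 - \left(q - 62\right)^{2}\right) + 32080\right) - \left(9682 + c\right) = \left(\left(8689 - \left(\left(3 + 8 i\right) - 62\right)^{2}\right) + 32080\right) - -4484 = \left(\left(8689 - \left(-59 + 8 i\right)^{2}\right) + 32080\right) + \left(-9682 + 14166\right) = \left(40769 - \left(-59 + 8 i\right)^{2}\right) + 4484 = 45253 - \left(-59 + 8 i\right)^{2}$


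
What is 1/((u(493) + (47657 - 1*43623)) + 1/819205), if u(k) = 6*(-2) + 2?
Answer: 819205/3296480921 ≈ 0.00024851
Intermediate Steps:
u(k) = -10 (u(k) = -12 + 2 = -10)
1/((u(493) + (47657 - 1*43623)) + 1/819205) = 1/((-10 + (47657 - 1*43623)) + 1/819205) = 1/((-10 + (47657 - 43623)) + 1/819205) = 1/((-10 + 4034) + 1/819205) = 1/(4024 + 1/819205) = 1/(3296480921/819205) = 819205/3296480921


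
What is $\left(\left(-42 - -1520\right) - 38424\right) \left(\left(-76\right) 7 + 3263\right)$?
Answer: $-100899526$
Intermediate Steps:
$\left(\left(-42 - -1520\right) - 38424\right) \left(\left(-76\right) 7 + 3263\right) = \left(\left(-42 + 1520\right) - 38424\right) \left(-532 + 3263\right) = \left(1478 - 38424\right) 2731 = \left(-36946\right) 2731 = -100899526$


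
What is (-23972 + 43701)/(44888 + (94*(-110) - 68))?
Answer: 19729/34480 ≈ 0.57219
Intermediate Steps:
(-23972 + 43701)/(44888 + (94*(-110) - 68)) = 19729/(44888 + (-10340 - 68)) = 19729/(44888 - 10408) = 19729/34480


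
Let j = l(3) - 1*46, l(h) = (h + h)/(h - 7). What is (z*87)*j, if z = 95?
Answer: -785175/2 ≈ -3.9259e+5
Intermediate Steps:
l(h) = 2*h/(-7 + h) (l(h) = (2*h)/(-7 + h) = 2*h/(-7 + h))
j = -95/2 (j = 2*3/(-7 + 3) - 1*46 = 2*3/(-4) - 46 = 2*3*(-¼) - 46 = -3/2 - 46 = -95/2 ≈ -47.500)
(z*87)*j = (95*87)*(-95/2) = 8265*(-95/2) = -785175/2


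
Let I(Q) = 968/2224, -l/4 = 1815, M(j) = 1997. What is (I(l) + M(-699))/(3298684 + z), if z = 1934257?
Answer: 555287/1454757598 ≈ 0.00038170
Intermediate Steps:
l = -7260 (l = -4*1815 = -7260)
I(Q) = 121/278 (I(Q) = 968*(1/2224) = 121/278)
(I(l) + M(-699))/(3298684 + z) = (121/278 + 1997)/(3298684 + 1934257) = (555287/278)/5232941 = (555287/278)*(1/5232941) = 555287/1454757598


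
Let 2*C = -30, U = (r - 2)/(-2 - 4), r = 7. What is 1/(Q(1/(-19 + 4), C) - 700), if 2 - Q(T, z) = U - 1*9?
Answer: -6/4129 ≈ -0.0014531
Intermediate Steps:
U = -5/6 (U = (7 - 2)/(-2 - 4) = 5/(-6) = 5*(-1/6) = -5/6 ≈ -0.83333)
C = -15 (C = (1/2)*(-30) = -15)
Q(T, z) = 71/6 (Q(T, z) = 2 - (-5/6 - 1*9) = 2 - (-5/6 - 9) = 2 - 1*(-59/6) = 2 + 59/6 = 71/6)
1/(Q(1/(-19 + 4), C) - 700) = 1/(71/6 - 700) = 1/(-4129/6) = -6/4129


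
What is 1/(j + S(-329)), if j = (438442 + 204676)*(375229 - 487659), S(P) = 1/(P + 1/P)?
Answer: -108242/7826519721051409 ≈ -1.3830e-11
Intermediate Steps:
j = -72305756740 (j = 643118*(-112430) = -72305756740)
1/(j + S(-329)) = 1/(-72305756740 - 329/(1 + (-329)**2)) = 1/(-72305756740 - 329/(1 + 108241)) = 1/(-72305756740 - 329/108242) = 1/(-7826519721051409/108242) = -108242/7826519721051409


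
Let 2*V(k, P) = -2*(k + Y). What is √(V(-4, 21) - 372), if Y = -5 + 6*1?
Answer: 3*I*√41 ≈ 19.209*I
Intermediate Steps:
Y = 1 (Y = -5 + 6 = 1)
V(k, P) = -1 - k (V(k, P) = (-2*(k + 1))/2 = (-2*(1 + k))/2 = (-2 - 2*k)/2 = -1 - k)
√(V(-4, 21) - 372) = √((-1 - 1*(-4)) - 372) = √((-1 + 4) - 372) = √(3 - 372) = √(-369) = 3*I*√41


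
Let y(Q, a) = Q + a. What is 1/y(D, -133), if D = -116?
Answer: -1/249 ≈ -0.0040161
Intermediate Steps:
1/y(D, -133) = 1/(-116 - 133) = 1/(-249) = -1/249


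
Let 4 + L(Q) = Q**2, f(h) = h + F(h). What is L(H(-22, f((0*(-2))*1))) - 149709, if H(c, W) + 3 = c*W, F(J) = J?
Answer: -149704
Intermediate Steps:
f(h) = 2*h (f(h) = h + h = 2*h)
H(c, W) = -3 + W*c (H(c, W) = -3 + c*W = -3 + W*c)
L(Q) = -4 + Q**2
L(H(-22, f((0*(-2))*1))) - 149709 = (-4 + (-3 + (2*((0*(-2))*1))*(-22))**2) - 149709 = (-4 + (-3 + (2*(0*1))*(-22))**2) - 149709 = (-4 + (-3 + (2*0)*(-22))**2) - 149709 = (-4 + (-3 + 0*(-22))**2) - 149709 = (-4 + (-3 + 0)**2) - 149709 = (-4 + (-3)**2) - 149709 = (-4 + 9) - 149709 = 5 - 149709 = -149704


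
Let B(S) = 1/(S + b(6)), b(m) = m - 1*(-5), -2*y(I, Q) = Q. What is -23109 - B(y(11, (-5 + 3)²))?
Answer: -207982/9 ≈ -23109.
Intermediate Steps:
y(I, Q) = -Q/2
b(m) = 5 + m (b(m) = m + 5 = 5 + m)
B(S) = 1/(11 + S) (B(S) = 1/(S + (5 + 6)) = 1/(S + 11) = 1/(11 + S))
-23109 - B(y(11, (-5 + 3)²)) = -23109 - 1/(11 - (-5 + 3)²/2) = -23109 - 1/(11 - ½*(-2)²) = -23109 - 1/(11 - ½*4) = -23109 - 1/(11 - 2) = -23109 - 1/9 = -23109 - 1*⅑ = -23109 - ⅑ = -207982/9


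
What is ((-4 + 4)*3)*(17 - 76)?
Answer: 0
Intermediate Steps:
((-4 + 4)*3)*(17 - 76) = (0*3)*(-59) = 0*(-59) = 0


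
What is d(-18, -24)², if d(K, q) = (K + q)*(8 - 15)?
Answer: 86436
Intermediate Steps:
d(K, q) = -7*K - 7*q (d(K, q) = (K + q)*(-7) = -7*K - 7*q)
d(-18, -24)² = (-7*(-18) - 7*(-24))² = (126 + 168)² = 294² = 86436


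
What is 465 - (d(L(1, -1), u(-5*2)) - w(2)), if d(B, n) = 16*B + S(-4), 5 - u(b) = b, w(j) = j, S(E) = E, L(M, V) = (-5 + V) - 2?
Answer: 599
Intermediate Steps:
L(M, V) = -7 + V
u(b) = 5 - b
d(B, n) = -4 + 16*B (d(B, n) = 16*B - 4 = -4 + 16*B)
465 - (d(L(1, -1), u(-5*2)) - w(2)) = 465 - ((-4 + 16*(-7 - 1)) - 1*2) = 465 - ((-4 + 16*(-8)) - 2) = 465 - ((-4 - 128) - 2) = 465 - (-132 - 2) = 465 - 1*(-134) = 465 + 134 = 599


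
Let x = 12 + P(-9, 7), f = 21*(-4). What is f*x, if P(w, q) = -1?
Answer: -924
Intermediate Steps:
f = -84
x = 11 (x = 12 - 1 = 11)
f*x = -84*11 = -924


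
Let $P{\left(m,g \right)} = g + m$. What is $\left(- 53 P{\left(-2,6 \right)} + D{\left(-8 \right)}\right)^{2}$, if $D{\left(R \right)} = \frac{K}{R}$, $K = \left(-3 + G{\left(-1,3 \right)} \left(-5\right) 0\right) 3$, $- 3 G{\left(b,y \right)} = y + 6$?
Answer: $\frac{2845969}{64} \approx 44468.0$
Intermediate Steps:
$G{\left(b,y \right)} = -2 - \frac{y}{3}$ ($G{\left(b,y \right)} = - \frac{y + 6}{3} = - \frac{6 + y}{3} = -2 - \frac{y}{3}$)
$K = -9$ ($K = \left(-3 + \left(-2 - 1\right) \left(-5\right) 0\right) 3 = \left(-3 + \left(-3\right) \left(-5\right) 0\right) 3 = \left(-3 + 15 \cdot 0\right) 3 = \left(-3 + 0\right) 3 = \left(-3\right) 3 = -9$)
$D{\left(R \right)} = - \frac{9}{R}$
$\left(- 53 P{\left(-2,6 \right)} + D{\left(-8 \right)}\right)^{2} = \left(- 53 \left(6 - 2\right) - \frac{9}{-8}\right)^{2} = \left(\left(-53\right) 4 - - \frac{9}{8}\right)^{2} = \left(-212 + \frac{9}{8}\right)^{2} = \left(- \frac{1687}{8}\right)^{2} = \frac{2845969}{64}$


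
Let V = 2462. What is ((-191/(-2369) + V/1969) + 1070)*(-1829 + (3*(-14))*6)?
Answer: -10399358048987/4664561 ≈ -2.2294e+6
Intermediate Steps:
((-191/(-2369) + V/1969) + 1070)*(-1829 + (3*(-14))*6) = ((-191/(-2369) + 2462/1969) + 1070)*(-1829 + (3*(-14))*6) = ((-191*(-1/2369) + 2462*(1/1969)) + 1070)*(-1829 - 42*6) = ((191/2369 + 2462/1969) + 1070)*(-1829 - 252) = (6208557/4664561 + 1070)*(-2081) = (4997288827/4664561)*(-2081) = -10399358048987/4664561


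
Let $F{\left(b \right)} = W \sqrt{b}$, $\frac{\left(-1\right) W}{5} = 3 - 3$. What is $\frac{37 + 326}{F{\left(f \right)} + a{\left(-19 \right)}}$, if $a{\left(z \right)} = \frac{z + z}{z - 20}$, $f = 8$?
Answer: $\frac{14157}{38} \approx 372.55$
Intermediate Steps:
$W = 0$ ($W = - 5 \left(3 - 3\right) = \left(-5\right) 0 = 0$)
$F{\left(b \right)} = 0$ ($F{\left(b \right)} = 0 \sqrt{b} = 0$)
$a{\left(z \right)} = \frac{2 z}{-20 + z}$
$\frac{37 + 326}{F{\left(f \right)} + a{\left(-19 \right)}} = \frac{37 + 326}{0 + 2 \left(-19\right) \frac{1}{-20 - 19}} = \frac{363}{0 + 2 \left(-19\right) \frac{1}{-39}} = \frac{363}{0 + 2 \left(-19\right) \left(- \frac{1}{39}\right)} = \frac{363}{0 + \frac{38}{39}} = \frac{363}{\frac{38}{39}} = 363 \cdot \frac{39}{38} = \frac{14157}{38}$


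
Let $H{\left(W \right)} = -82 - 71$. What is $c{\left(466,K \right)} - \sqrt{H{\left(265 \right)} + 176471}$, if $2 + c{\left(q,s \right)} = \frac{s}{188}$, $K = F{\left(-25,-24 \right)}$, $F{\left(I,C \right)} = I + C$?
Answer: $- \frac{425}{188} - \sqrt{176318} \approx -422.16$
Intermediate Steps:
$F{\left(I,C \right)} = C + I$
$K = -49$ ($K = -24 - 25 = -49$)
$H{\left(W \right)} = -153$
$c{\left(q,s \right)} = -2 + \frac{s}{188}$
$c{\left(466,K \right)} - \sqrt{H{\left(265 \right)} + 176471} = \left(-2 + \frac{1}{188} \left(-49\right)\right) - \sqrt{-153 + 176471} = \left(-2 - \frac{49}{188}\right) - \sqrt{176318} = - \frac{425}{188} - \sqrt{176318}$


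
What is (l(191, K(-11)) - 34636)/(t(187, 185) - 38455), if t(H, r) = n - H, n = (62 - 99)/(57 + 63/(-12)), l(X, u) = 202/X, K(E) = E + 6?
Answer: 684680859/763908511 ≈ 0.89629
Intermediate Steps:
K(E) = 6 + E
n = -148/207 (n = -37/(57 + 63*(-1/12)) = -37/(57 - 21/4) = -37/207/4 = -37*4/207 = -148/207 ≈ -0.71498)
t(H, r) = -148/207 - H
(l(191, K(-11)) - 34636)/(t(187, 185) - 38455) = (202/191 - 34636)/((-148/207 - 1*187) - 38455) = (202*(1/191) - 34636)/((-148/207 - 187) - 38455) = (202/191 - 34636)/(-38857/207 - 38455) = -6615274/(191*(-7999042/207)) = -6615274/191*(-207/7999042) = 684680859/763908511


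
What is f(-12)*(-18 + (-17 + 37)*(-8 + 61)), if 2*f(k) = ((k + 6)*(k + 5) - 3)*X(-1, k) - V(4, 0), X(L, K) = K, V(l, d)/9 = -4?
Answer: -225072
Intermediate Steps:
V(l, d) = -36 (V(l, d) = 9*(-4) = -36)
f(k) = 18 + k*(-3 + (5 + k)*(6 + k))/2 (f(k) = (((k + 6)*(k + 5) - 3)*k - 1*(-36))/2 = (((6 + k)*(5 + k) - 3)*k + 36)/2 = (((5 + k)*(6 + k) - 3)*k + 36)/2 = ((-3 + (5 + k)*(6 + k))*k + 36)/2 = (k*(-3 + (5 + k)*(6 + k)) + 36)/2 = (36 + k*(-3 + (5 + k)*(6 + k)))/2 = 18 + k*(-3 + (5 + k)*(6 + k))/2)
f(-12)*(-18 + (-17 + 37)*(-8 + 61)) = (18 + (½)*(-12)³ + (11/2)*(-12)² + (27/2)*(-12))*(-18 + (-17 + 37)*(-8 + 61)) = (18 + (½)*(-1728) + (11/2)*144 - 162)*(-18 + 20*53) = (18 - 864 + 792 - 162)*(-18 + 1060) = -216*1042 = -225072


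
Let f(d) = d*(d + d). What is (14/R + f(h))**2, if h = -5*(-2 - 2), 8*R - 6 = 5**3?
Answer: 11006527744/17161 ≈ 6.4137e+5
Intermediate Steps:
R = 131/8 (R = 3/4 + (1/8)*5**3 = 3/4 + (1/8)*125 = 3/4 + 125/8 = 131/8 ≈ 16.375)
h = 20 (h = -5*(-4) = 20)
f(d) = 2*d**2 (f(d) = d*(2*d) = 2*d**2)
(14/R + f(h))**2 = (14/(131/8) + 2*20**2)**2 = (14*(8/131) + 2*400)**2 = (112/131 + 800)**2 = (104912/131)**2 = 11006527744/17161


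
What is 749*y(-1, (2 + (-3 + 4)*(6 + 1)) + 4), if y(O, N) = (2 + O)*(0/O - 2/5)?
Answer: -1498/5 ≈ -299.60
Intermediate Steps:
y(O, N) = -⅘ - 2*O/5 (y(O, N) = (2 + O)*(0 - 2*⅕) = (2 + O)*(0 - ⅖) = (2 + O)*(-⅖) = -⅘ - 2*O/5)
749*y(-1, (2 + (-3 + 4)*(6 + 1)) + 4) = 749*(-⅘ - ⅖*(-1)) = 749*(-⅘ + ⅖) = 749*(-⅖) = -1498/5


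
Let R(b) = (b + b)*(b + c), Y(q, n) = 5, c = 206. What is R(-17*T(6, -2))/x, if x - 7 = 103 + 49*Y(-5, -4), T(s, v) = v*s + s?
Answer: 62832/355 ≈ 176.99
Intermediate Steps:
T(s, v) = s + s*v (T(s, v) = s*v + s = s + s*v)
R(b) = 2*b*(206 + b) (R(b) = (b + b)*(b + 206) = (2*b)*(206 + b) = 2*b*(206 + b))
x = 355 (x = 7 + (103 + 49*5) = 7 + (103 + 245) = 7 + 348 = 355)
R(-17*T(6, -2))/x = (2*(-102*(1 - 2))*(206 - 102*(1 - 2)))/355 = (2*(-102*(-1))*(206 - 102*(-1)))*(1/355) = (2*(-17*(-6))*(206 - 17*(-6)))*(1/355) = (2*102*(206 + 102))*(1/355) = (2*102*308)*(1/355) = 62832*(1/355) = 62832/355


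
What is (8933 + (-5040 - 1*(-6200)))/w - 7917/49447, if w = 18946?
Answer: 349073089/936822862 ≈ 0.37261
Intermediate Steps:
(8933 + (-5040 - 1*(-6200)))/w - 7917/49447 = (8933 + (-5040 - 1*(-6200)))/18946 - 7917/49447 = (8933 + (-5040 + 6200))*(1/18946) - 7917*1/49447 = (8933 + 1160)*(1/18946) - 7917/49447 = 10093*(1/18946) - 7917/49447 = 10093/18946 - 7917/49447 = 349073089/936822862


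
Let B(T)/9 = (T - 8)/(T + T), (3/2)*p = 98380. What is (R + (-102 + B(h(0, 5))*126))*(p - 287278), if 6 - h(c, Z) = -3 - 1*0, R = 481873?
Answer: -320455265716/3 ≈ -1.0682e+11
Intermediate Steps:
p = 196760/3 (p = (2/3)*98380 = 196760/3 ≈ 65587.)
h(c, Z) = 9 (h(c, Z) = 6 - (-3 - 1*0) = 6 - (-3 + 0) = 6 - 1*(-3) = 6 + 3 = 9)
B(T) = 9*(-8 + T)/(2*T) (B(T) = 9*((T - 8)/(T + T)) = 9*((-8 + T)/((2*T))) = 9*((-8 + T)*(1/(2*T))) = 9*((-8 + T)/(2*T)) = 9*(-8 + T)/(2*T))
(R + (-102 + B(h(0, 5))*126))*(p - 287278) = (481873 + (-102 + (9/2 - 36/9)*126))*(196760/3 - 287278) = (481873 + (-102 + (9/2 - 36*1/9)*126))*(-665074/3) = (481873 + (-102 + (9/2 - 4)*126))*(-665074/3) = (481873 + (-102 + (1/2)*126))*(-665074/3) = (481873 + (-102 + 63))*(-665074/3) = (481873 - 39)*(-665074/3) = 481834*(-665074/3) = -320455265716/3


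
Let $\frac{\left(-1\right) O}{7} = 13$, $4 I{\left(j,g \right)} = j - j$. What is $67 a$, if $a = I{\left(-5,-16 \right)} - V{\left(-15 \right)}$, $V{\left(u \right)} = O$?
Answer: $6097$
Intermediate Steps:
$I{\left(j,g \right)} = 0$ ($I{\left(j,g \right)} = \frac{j - j}{4} = \frac{1}{4} \cdot 0 = 0$)
$O = -91$ ($O = \left(-7\right) 13 = -91$)
$V{\left(u \right)} = -91$
$a = 91$ ($a = 0 - -91 = 0 + 91 = 91$)
$67 a = 67 \cdot 91 = 6097$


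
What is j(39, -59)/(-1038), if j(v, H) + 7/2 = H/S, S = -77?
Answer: 421/159852 ≈ 0.0026337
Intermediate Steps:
j(v, H) = -7/2 - H/77 (j(v, H) = -7/2 + H/(-77) = -7/2 + H*(-1/77) = -7/2 - H/77)
j(39, -59)/(-1038) = (-7/2 - 1/77*(-59))/(-1038) = (-7/2 + 59/77)*(-1/1038) = -421/154*(-1/1038) = 421/159852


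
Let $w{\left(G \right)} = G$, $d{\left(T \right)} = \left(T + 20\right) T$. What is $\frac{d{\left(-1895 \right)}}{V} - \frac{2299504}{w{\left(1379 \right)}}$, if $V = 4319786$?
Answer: $- \frac{9928465426769}{5956984894} \approx -1666.7$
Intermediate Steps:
$d{\left(T \right)} = T \left(20 + T\right)$ ($d{\left(T \right)} = \left(20 + T\right) T = T \left(20 + T\right)$)
$\frac{d{\left(-1895 \right)}}{V} - \frac{2299504}{w{\left(1379 \right)}} = \frac{\left(-1895\right) \left(20 - 1895\right)}{4319786} - \frac{2299504}{1379} = \left(-1895\right) \left(-1875\right) \frac{1}{4319786} - \frac{2299504}{1379} = 3553125 \cdot \frac{1}{4319786} - \frac{2299504}{1379} = \frac{3553125}{4319786} - \frac{2299504}{1379} = - \frac{9928465426769}{5956984894}$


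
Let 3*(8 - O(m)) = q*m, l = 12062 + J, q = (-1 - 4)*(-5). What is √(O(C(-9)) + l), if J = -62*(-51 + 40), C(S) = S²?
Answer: √12077 ≈ 109.90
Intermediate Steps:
J = 682 (J = -62*(-11) = 682)
q = 25 (q = -5*(-5) = 25)
l = 12744 (l = 12062 + 682 = 12744)
O(m) = 8 - 25*m/3
√(O(C(-9)) + l) = √((8 - 25/3*(-9)²) + 12744) = √((8 - 25/3*81) + 12744) = √((8 - 675) + 12744) = √(-667 + 12744) = √12077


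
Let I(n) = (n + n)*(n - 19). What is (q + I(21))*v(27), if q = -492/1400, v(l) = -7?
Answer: -29277/50 ≈ -585.54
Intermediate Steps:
I(n) = 2*n*(-19 + n) (I(n) = (2*n)*(-19 + n) = 2*n*(-19 + n))
q = -123/350 (q = -492*1/1400 = -123/350 ≈ -0.35143)
(q + I(21))*v(27) = (-123/350 + 2*21*(-19 + 21))*(-7) = (-123/350 + 2*21*2)*(-7) = (-123/350 + 84)*(-7) = (29277/350)*(-7) = -29277/50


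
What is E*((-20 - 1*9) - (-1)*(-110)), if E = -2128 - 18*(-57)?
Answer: 153178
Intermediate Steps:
E = -1102 (E = -2128 + 1026 = -1102)
E*((-20 - 1*9) - (-1)*(-110)) = -1102*((-20 - 1*9) - (-1)*(-110)) = -1102*((-20 - 9) - 1*110) = -1102*(-29 - 110) = -1102*(-139) = 153178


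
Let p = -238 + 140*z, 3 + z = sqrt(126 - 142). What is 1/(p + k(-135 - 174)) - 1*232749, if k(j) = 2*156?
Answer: -50426933015/216658 - 140*I/108329 ≈ -2.3275e+5 - 0.0012924*I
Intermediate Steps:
z = -3 + 4*I (z = -3 + sqrt(126 - 142) = -3 + sqrt(-16) = -3 + 4*I ≈ -3.0 + 4.0*I)
k(j) = 312
p = -658 + 560*I (p = -238 + 140*(-3 + 4*I) = -238 + (-420 + 560*I) = -658 + 560*I ≈ -658.0 + 560.0*I)
1/(p + k(-135 - 174)) - 1*232749 = 1/((-658 + 560*I) + 312) - 1*232749 = 1/(-346 + 560*I) - 232749 = (-346 - 560*I)/433316 - 232749 = -232749 + (-346 - 560*I)/433316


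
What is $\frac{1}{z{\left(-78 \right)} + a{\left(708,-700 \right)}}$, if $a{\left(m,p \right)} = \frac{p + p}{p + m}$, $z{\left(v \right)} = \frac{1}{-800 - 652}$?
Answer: $- \frac{1452}{254101} \approx -0.0057143$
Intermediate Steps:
$z{\left(v \right)} = - \frac{1}{1452}$ ($z{\left(v \right)} = \frac{1}{-1452} = - \frac{1}{1452}$)
$a{\left(m,p \right)} = \frac{2 p}{m + p}$
$\frac{1}{z{\left(-78 \right)} + a{\left(708,-700 \right)}} = \frac{1}{- \frac{1}{1452} + 2 \left(-700\right) \frac{1}{708 - 700}} = \frac{1}{- \frac{1}{1452} + 2 \left(-700\right) \frac{1}{8}} = \frac{1}{- \frac{1}{1452} - 175} = \frac{1}{- \frac{254101}{1452}} = - \frac{1452}{254101}$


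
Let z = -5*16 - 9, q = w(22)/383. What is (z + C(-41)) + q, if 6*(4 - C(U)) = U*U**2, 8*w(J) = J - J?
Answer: 68411/6 ≈ 11402.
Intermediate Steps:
w(J) = 0 (w(J) = (J - J)/8 = (1/8)*0 = 0)
q = 0 (q = 0/383 = 0*(1/383) = 0)
C(U) = 4 - U**3/6 (C(U) = 4 - U*U**2/6 = 4 - U**3/6)
z = -89 (z = -80 - 9 = -89)
(z + C(-41)) + q = (-89 + (4 - 1/6*(-41)**3)) + 0 = (-89 + (4 - 1/6*(-68921))) + 0 = (-89 + (4 + 68921/6)) + 0 = (-89 + 68945/6) + 0 = 68411/6 + 0 = 68411/6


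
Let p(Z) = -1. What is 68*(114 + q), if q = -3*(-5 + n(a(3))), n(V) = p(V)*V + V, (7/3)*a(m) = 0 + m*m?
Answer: 8772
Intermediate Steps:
a(m) = 3*m²/7 (a(m) = 3*(0 + m*m)/7 = 3*(0 + m²)/7 = 3*m²/7)
n(V) = 0 (n(V) = -V + V = 0)
q = 15 (q = -3*(-5 + 0) = -3*(-5) = 15)
68*(114 + q) = 68*(114 + 15) = 68*129 = 8772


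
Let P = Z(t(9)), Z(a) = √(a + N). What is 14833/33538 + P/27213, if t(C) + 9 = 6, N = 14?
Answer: 14833/33538 + √11/27213 ≈ 0.44240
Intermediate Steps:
t(C) = -3 (t(C) = -9 + 6 = -3)
Z(a) = √(14 + a) (Z(a) = √(a + 14) = √(14 + a))
P = √11 (P = √(14 - 3) = √11 ≈ 3.3166)
14833/33538 + P/27213 = 14833/33538 + √11/27213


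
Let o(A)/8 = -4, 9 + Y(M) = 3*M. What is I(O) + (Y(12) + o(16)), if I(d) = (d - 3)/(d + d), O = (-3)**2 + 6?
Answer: -23/5 ≈ -4.6000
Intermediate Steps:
Y(M) = -9 + 3*M
O = 15 (O = 9 + 6 = 15)
o(A) = -32 (o(A) = 8*(-4) = -32)
I(d) = (-3 + d)/(2*d) (I(d) = (-3 + d)/((2*d)) = (-3 + d)*(1/(2*d)) = (-3 + d)/(2*d))
I(O) + (Y(12) + o(16)) = (1/2)*(-3 + 15)/15 + ((-9 + 3*12) - 32) = (1/2)*(1/15)*12 + ((-9 + 36) - 32) = 2/5 + (27 - 32) = 2/5 - 5 = -23/5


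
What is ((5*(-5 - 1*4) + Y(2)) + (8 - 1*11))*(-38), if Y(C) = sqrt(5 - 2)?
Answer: 1824 - 38*sqrt(3) ≈ 1758.2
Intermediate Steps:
Y(C) = sqrt(3)
((5*(-5 - 1*4) + Y(2)) + (8 - 1*11))*(-38) = ((5*(-5 - 1*4) + sqrt(3)) + (8 - 1*11))*(-38) = ((5*(-5 - 4) + sqrt(3)) + (8 - 11))*(-38) = ((5*(-9) + sqrt(3)) - 3)*(-38) = ((-45 + sqrt(3)) - 3)*(-38) = (-48 + sqrt(3))*(-38) = 1824 - 38*sqrt(3)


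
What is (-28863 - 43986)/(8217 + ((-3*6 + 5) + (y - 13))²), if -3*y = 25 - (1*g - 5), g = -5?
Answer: -655641/86722 ≈ -7.5603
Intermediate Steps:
y = -35/3 (y = -(25 - (1*(-5) - 5))/3 = -(25 - (-5 - 5))/3 = -(25 - 1*(-10))/3 = -(25 + 10)/3 = -⅓*35 = -35/3 ≈ -11.667)
(-28863 - 43986)/(8217 + ((-3*6 + 5) + (y - 13))²) = (-28863 - 43986)/(8217 + ((-3*6 + 5) + (-35/3 - 13))²) = -72849/(8217 + ((-18 + 5) - 74/3)²) = -72849/(8217 + (-13 - 74/3)²) = -72849/(8217 + (-113/3)²) = -72849/(8217 + 12769/9) = -72849/86722/9 = -72849*9/86722 = -655641/86722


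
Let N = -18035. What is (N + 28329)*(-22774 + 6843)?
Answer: -163993714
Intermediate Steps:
(N + 28329)*(-22774 + 6843) = (-18035 + 28329)*(-22774 + 6843) = 10294*(-15931) = -163993714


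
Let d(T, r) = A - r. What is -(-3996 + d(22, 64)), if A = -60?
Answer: 4120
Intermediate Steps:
d(T, r) = -60 - r
-(-3996 + d(22, 64)) = -(-3996 + (-60 - 1*64)) = -(-3996 + (-60 - 64)) = -(-3996 - 124) = -1*(-4120) = 4120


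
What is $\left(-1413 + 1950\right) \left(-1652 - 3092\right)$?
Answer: $-2547528$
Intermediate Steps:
$\left(-1413 + 1950\right) \left(-1652 - 3092\right) = 537 \left(-1652 - 3092\right) = 537 \left(-4744\right) = -2547528$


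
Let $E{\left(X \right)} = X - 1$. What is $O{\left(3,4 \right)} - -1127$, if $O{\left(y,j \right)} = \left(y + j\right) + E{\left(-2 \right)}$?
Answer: $1131$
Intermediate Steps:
$E{\left(X \right)} = -1 + X$
$O{\left(y,j \right)} = -3 + j + y$ ($O{\left(y,j \right)} = \left(y + j\right) - 3 = \left(j + y\right) - 3 = -3 + j + y$)
$O{\left(3,4 \right)} - -1127 = \left(-3 + 4 + 3\right) - -1127 = 4 + 1127 = 1131$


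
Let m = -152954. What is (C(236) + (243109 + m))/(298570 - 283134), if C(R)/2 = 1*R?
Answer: 5331/908 ≈ 5.8711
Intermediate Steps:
C(R) = 2*R (C(R) = 2*(1*R) = 2*R)
(C(236) + (243109 + m))/(298570 - 283134) = (2*236 + (243109 - 152954))/(298570 - 283134) = (472 + 90155)/15436 = 90627*(1/15436) = 5331/908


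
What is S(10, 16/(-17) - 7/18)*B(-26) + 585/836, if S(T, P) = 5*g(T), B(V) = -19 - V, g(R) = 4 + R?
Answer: 410225/836 ≈ 490.70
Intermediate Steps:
S(T, P) = 20 + 5*T (S(T, P) = 5*(4 + T) = 20 + 5*T)
S(10, 16/(-17) - 7/18)*B(-26) + 585/836 = (20 + 5*10)*(-19 - 1*(-26)) + 585/836 = (20 + 50)*(-19 + 26) + 585*(1/836) = 70*7 + 585/836 = 490 + 585/836 = 410225/836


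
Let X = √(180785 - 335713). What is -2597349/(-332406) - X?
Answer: 865783/110802 - 4*I*√9683 ≈ 7.8138 - 393.61*I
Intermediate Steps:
X = 4*I*√9683 (X = √(-154928) = 4*I*√9683 ≈ 393.61*I)
-2597349/(-332406) - X = -2597349/(-332406) - 4*I*√9683 = -2597349*(-1/332406) - 4*I*√9683 = 865783/110802 - 4*I*√9683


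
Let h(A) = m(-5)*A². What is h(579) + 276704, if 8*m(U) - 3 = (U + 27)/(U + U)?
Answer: 3102281/10 ≈ 3.1023e+5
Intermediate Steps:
m(U) = 3/8 + (27 + U)/(16*U) (m(U) = 3/8 + ((U + 27)/(U + U))/8 = 3/8 + ((27 + U)/((2*U)))/8 = 3/8 + ((27 + U)*(1/(2*U)))/8 = 3/8 + ((27 + U)/(2*U))/8 = 3/8 + (27 + U)/(16*U))
h(A) = A²/10 (h(A) = ((1/16)*(27 + 7*(-5))/(-5))*A² = ((1/16)*(-⅕)*(27 - 35))*A² = ((1/16)*(-⅕)*(-8))*A² = A²/10)
h(579) + 276704 = (⅒)*579² + 276704 = (⅒)*335241 + 276704 = 335241/10 + 276704 = 3102281/10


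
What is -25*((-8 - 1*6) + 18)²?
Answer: -400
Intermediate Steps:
-25*((-8 - 1*6) + 18)² = -25*((-8 - 6) + 18)² = -25*(-14 + 18)² = -25*4² = -25*16 = -400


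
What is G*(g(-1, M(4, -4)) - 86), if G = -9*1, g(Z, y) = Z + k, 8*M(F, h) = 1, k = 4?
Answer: 747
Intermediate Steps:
M(F, h) = ⅛ (M(F, h) = (⅛)*1 = ⅛)
g(Z, y) = 4 + Z (g(Z, y) = Z + 4 = 4 + Z)
G = -9
G*(g(-1, M(4, -4)) - 86) = -9*((4 - 1) - 86) = -9*(3 - 86) = -9*(-83) = 747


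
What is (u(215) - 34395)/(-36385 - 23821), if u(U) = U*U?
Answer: -5915/30103 ≈ -0.19649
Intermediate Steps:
u(U) = U**2
(u(215) - 34395)/(-36385 - 23821) = (215**2 - 34395)/(-36385 - 23821) = (46225 - 34395)/(-60206) = 11830*(-1/60206) = -5915/30103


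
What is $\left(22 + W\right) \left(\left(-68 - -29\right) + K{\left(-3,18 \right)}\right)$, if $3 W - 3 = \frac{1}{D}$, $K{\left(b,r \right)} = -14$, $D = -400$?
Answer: $- \frac{1462747}{1200} \approx -1219.0$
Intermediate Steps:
$W = \frac{1199}{1200}$ ($W = 1 + \frac{1}{3 \left(-400\right)} = 1 + \frac{1}{3} \left(- \frac{1}{400}\right) = 1 - \frac{1}{1200} = \frac{1199}{1200} \approx 0.99917$)
$\left(22 + W\right) \left(\left(-68 - -29\right) + K{\left(-3,18 \right)}\right) = \left(22 + \frac{1199}{1200}\right) \left(\left(-68 - -29\right) - 14\right) = \frac{27599 \left(\left(-68 + 29\right) - 14\right)}{1200} = \frac{27599 \left(-39 - 14\right)}{1200} = \frac{27599}{1200} \left(-53\right) = - \frac{1462747}{1200}$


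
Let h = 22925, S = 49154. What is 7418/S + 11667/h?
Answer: 7587116/11498525 ≈ 0.65983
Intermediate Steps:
7418/S + 11667/h = 7418/49154 + 11667/22925 = 7418*(1/49154) + 11667*(1/22925) = 3709/24577 + 11667/22925 = 7587116/11498525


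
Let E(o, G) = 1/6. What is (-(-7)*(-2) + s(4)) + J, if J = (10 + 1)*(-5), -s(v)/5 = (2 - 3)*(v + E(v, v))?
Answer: -289/6 ≈ -48.167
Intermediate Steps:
E(o, G) = ⅙
s(v) = ⅚ + 5*v (s(v) = -5*(2 - 3)*(v + ⅙) = -(-5)*(⅙ + v) = -5*(-⅙ - v) = ⅚ + 5*v)
J = -55 (J = 11*(-5) = -55)
(-(-7)*(-2) + s(4)) + J = (-(-7)*(-2) + (⅚ + 5*4)) - 55 = (-7*2 + (⅚ + 20)) - 55 = (-14 + 125/6) - 55 = 41/6 - 55 = -289/6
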